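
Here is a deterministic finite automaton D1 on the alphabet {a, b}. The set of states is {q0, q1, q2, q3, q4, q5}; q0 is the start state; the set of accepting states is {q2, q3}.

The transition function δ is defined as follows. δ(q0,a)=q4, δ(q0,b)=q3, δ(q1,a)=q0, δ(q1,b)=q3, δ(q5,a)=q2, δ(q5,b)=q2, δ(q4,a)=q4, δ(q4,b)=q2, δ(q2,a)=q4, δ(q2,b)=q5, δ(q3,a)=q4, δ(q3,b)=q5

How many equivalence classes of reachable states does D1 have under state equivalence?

3

Reachable states from the start: {q0,q2,q3,q4,q5}. Unreachable: {q1} — drop them.
P0 = {q2,q3} | {q0,q4,q5}.
On input a, block {q0,q4,q5} splits into {q0,q4} and {q5}.
No further refinement is possible. Final partition (3 blocks): {q2,q3} | {q0,q4} | {q5}.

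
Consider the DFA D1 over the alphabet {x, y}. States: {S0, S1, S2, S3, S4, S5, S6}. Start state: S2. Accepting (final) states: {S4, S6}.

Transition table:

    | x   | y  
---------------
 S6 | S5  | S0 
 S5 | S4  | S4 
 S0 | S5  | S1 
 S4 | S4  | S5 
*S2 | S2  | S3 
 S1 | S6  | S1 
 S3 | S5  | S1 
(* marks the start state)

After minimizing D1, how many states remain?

6

Initial partition by acceptance: {S4,S6} | {S0,S1,S2,S3,S5}.
Split {S4,S6} by δ(·,x) → {S4} and {S6}.
Split {S0,S1,S2,S3,S5} by δ(·,x) → {S0,S2,S3} and {S1} and {S5}.
Refine {S0,S2,S3} on symbol x: members go to different blocks, giving {S0,S3} and {S2}.
The partition is now stable with 6 blocks: {S4} | {S0,S3} | {S6} | {S1} | {S5} | {S2}.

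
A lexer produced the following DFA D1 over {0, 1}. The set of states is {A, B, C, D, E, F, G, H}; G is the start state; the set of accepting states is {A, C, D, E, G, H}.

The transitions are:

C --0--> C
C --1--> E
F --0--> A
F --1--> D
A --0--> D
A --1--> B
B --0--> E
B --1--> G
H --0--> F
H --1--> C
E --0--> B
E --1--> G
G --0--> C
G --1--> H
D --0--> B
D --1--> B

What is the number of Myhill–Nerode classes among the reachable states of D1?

All states are reachable from the start state.
P0 = {A,C,D,E,G,H} | {B,F}.
Split {A,C,D,E,G,H} by δ(·,0) → {A,C,G} and {D,E,H}.
On input 0, block {A,C,G} splits into {C,G} and {A}.
Refine {B,F} on symbol 0: members go to different blocks, giving {B} and {F}.
Split {D,E,H} by δ(·,0) → {D,E} and {H}.
On input 1, block {C,G} splits into {C} and {G}.
Split {D,E} by δ(·,1) → {D} and {E}.
The partition is now stable with 8 blocks: {C} | {B} | {D} | {A} | {F} | {H} | {G} | {E}.

8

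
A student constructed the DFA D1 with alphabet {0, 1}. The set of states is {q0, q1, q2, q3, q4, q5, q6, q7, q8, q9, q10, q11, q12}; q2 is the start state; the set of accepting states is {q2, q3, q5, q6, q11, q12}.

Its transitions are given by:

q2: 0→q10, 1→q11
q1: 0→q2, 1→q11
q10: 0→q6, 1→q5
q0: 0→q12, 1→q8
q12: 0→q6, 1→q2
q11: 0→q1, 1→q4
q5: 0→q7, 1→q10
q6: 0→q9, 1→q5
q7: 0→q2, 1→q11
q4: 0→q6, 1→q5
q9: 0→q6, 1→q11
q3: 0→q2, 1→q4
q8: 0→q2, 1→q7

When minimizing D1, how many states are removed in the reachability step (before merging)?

4

BFS from q2 reaches {q1, q2, q4, q5, q6, q7, q9, q10, q11}; the 4 state(s) q0, q3, q8, q12 are never visited.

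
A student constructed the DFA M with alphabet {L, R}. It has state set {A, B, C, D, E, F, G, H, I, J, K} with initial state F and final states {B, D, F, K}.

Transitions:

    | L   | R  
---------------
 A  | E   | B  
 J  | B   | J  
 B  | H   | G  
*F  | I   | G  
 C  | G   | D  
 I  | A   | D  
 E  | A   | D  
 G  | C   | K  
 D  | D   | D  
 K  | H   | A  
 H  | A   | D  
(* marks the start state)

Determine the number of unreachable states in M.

1

BFS from F reaches {A, B, C, D, E, F, G, H, I, K}; the 1 state(s) J are never visited.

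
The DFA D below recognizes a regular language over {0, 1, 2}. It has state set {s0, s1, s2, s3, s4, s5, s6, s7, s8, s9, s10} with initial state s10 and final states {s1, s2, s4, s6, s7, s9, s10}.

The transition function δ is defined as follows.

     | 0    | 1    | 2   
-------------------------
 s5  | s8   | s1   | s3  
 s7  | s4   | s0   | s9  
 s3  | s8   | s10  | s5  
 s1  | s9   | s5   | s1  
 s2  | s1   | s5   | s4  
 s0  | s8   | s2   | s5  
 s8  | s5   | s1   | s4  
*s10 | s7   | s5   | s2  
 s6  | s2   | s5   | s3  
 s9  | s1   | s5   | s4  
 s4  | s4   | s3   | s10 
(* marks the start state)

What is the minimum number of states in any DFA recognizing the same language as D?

Reachable states from the start: {s0,s1,s2,s3,s4,s5,s7,s8,s9,s10}. Unreachable: {s6} — drop them.
P0 = {s1,s2,s4,s7,s9,s10} | {s0,s3,s5,s8}.
Refine {s0,s3,s5,s8} on symbol 2: members go to different blocks, giving {s0,s3,s5} and {s8}.
The partition is now stable with 3 blocks: {s1,s2,s4,s7,s9,s10} | {s0,s3,s5} | {s8}.

3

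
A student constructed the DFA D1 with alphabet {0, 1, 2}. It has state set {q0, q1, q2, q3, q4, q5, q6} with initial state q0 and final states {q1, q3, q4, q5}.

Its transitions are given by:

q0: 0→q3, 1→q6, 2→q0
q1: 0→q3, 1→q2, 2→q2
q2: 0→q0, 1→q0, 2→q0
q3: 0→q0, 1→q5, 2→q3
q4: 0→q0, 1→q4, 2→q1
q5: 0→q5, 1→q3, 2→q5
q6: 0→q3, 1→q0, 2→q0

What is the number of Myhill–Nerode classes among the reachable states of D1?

Reachable states from the start: {q0,q3,q5,q6}. Unreachable: {q1,q2,q4} — drop them.
Start with accepting vs non-accepting: {q3,q5} | {q0,q6}.
On input 0, block {q3,q5} splits into {q3} and {q5}.
Stable partition: {q3} | {q0,q6} | {q5} — 3 equivalence classes.

3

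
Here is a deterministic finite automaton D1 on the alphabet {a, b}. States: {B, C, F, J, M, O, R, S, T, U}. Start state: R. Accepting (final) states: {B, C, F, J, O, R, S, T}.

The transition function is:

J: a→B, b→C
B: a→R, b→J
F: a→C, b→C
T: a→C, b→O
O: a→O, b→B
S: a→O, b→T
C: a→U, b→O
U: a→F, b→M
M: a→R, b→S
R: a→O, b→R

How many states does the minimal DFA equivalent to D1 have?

10

All states are reachable from the start state.
P0 = {B,C,F,J,O,R,S,T} | {M,U}.
On input a, block {B,C,F,J,O,R,S,T} splits into {B,F,J,O,R,S,T} and {C}.
On input a, block {B,F,J,O,R,S,T} splits into {B,J,O,R,S} and {F,T}.
Refine {B,J,O,R,S} on symbol b: members go to different blocks, giving {B,O,R} and {S} and {J}.
On input b, block {B,O,R} splits into {O,R} and {B}.
On input b, block {O,R} splits into {R} and {O}.
Refine {M,U} on symbol a: members go to different blocks, giving {U} and {M}.
Refine {F,T} on symbol b: members go to different blocks, giving {T} and {F}.
Stable partition: {R} | {U} | {C} | {T} | {S} | {J} | {B} | {O} | {M} | {F} — 10 equivalence classes.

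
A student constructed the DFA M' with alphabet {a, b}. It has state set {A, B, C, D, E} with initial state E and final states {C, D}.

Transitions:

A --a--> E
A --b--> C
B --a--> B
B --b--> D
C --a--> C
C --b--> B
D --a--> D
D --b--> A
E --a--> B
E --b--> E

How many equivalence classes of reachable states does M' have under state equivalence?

All states are reachable from the start state.
P0 = {C,D} | {A,B,E}.
On input b, block {A,B,E} splits into {A,B} and {E}.
On input a, block {A,B} splits into {A} and {B}.
Split {C,D} by δ(·,b) → {C} and {D}.
The partition is now stable with 5 blocks: {C} | {A} | {E} | {B} | {D}.

5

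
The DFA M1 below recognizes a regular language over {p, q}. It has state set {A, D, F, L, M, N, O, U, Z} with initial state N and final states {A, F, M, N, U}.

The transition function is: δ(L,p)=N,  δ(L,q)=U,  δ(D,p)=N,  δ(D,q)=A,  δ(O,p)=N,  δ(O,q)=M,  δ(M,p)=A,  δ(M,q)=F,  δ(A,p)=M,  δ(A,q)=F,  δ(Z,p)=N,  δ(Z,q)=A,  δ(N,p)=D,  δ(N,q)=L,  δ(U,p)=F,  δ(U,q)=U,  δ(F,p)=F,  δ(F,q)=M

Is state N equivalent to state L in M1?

No

Reachable states from the start: {A,D,F,L,M,N,U}. Unreachable: {O,Z} — drop them.
Start with accepting vs non-accepting: {A,F,M,N,U} | {D,L}.
Split {A,F,M,N,U} by δ(·,p) → {A,F,M,U} and {N}.
No further refinement is possible. Final partition (3 blocks): {A,F,M,U} | {D,L} | {N}.
N and L end up in different blocks, so they are distinguishable. For instance, the string 'ε' is accepted from only N.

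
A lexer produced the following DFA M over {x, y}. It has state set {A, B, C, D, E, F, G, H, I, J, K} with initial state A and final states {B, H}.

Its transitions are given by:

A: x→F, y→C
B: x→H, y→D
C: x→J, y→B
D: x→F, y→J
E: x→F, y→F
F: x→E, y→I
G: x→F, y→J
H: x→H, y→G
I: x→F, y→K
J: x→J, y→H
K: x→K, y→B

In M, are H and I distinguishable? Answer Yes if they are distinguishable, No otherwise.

Every state is reachable, so we keep all 11.
Initial partition by acceptance: {B,H} | {A,C,D,E,F,G,I,J,K}.
Split {A,C,D,E,F,G,I,J,K} by δ(·,y) → {A,D,E,F,G,I} and {C,J,K}.
On input y, block {A,D,E,F,G,I} splits into {A,D,G,I} and {E,F}.
Refine {E,F} on symbol y: members go to different blocks, giving {E} and {F}.
Stable partition: {B,H} | {A,D,G,I} | {C,J,K} | {E} | {F} — 5 equivalence classes.
H and I end up in different blocks, so they are distinguishable. For instance, the string 'ε' is accepted from only H.

Yes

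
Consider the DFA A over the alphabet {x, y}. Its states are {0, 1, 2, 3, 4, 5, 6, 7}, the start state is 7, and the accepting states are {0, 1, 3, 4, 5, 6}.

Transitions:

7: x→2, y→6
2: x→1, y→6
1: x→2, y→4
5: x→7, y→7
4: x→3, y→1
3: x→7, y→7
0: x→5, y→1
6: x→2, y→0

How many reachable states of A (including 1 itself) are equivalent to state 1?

Initial partition by acceptance: {0,1,3,4,5,6} | {2,7}.
On input x, block {0,1,3,4,5,6} splits into {1,3,5,6} and {0,4}.
Refine {1,3,5,6} on symbol y: members go to different blocks, giving {1,6} and {3,5}.
Refine {2,7} on symbol x: members go to different blocks, giving {2} and {7}.
Stable partition: {1,6} | {2} | {0,4} | {3,5} | {7} — 5 equivalence classes.
The equivalence class containing 1 is {1,6}, of size 2.

2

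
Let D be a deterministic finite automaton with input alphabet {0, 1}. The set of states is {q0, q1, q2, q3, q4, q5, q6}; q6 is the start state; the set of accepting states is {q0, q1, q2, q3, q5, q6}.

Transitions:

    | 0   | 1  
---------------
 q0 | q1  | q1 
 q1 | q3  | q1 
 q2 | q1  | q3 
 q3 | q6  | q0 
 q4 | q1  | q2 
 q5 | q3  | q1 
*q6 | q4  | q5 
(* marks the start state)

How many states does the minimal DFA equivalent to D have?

6

Initial partition by acceptance: {q0,q1,q2,q3,q5,q6} | {q4}.
On input 0, block {q0,q1,q2,q3,q5,q6} splits into {q0,q1,q2,q3,q5} and {q6}.
Split {q0,q1,q2,q3,q5} by δ(·,0) → {q0,q1,q2,q5} and {q3}.
On input 0, block {q0,q1,q2,q5} splits into {q0,q2} and {q1,q5}.
Refine {q0,q2} on symbol 1: members go to different blocks, giving {q0} and {q2}.
The partition is now stable with 6 blocks: {q0} | {q4} | {q6} | {q3} | {q1,q5} | {q2}.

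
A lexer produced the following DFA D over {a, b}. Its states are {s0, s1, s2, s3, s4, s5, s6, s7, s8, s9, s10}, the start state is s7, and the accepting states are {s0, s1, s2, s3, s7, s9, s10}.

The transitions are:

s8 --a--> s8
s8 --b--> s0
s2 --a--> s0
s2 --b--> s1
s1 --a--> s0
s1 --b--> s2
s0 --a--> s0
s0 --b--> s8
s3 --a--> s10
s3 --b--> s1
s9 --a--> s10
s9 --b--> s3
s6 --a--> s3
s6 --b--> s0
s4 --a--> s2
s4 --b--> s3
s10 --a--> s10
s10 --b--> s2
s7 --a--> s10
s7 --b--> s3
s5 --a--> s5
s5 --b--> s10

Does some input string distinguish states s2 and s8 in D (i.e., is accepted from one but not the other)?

Reachable states from the start: {s0,s1,s2,s3,s7,s8,s10}. Unreachable: {s4,s5,s6,s9} — drop them.
P0 = {s0,s1,s2,s3,s7,s10} | {s8}.
On input b, block {s0,s1,s2,s3,s7,s10} splits into {s1,s2,s3,s7,s10} and {s0}.
Split {s1,s2,s3,s7,s10} by δ(·,a) → {s3,s7,s10} and {s1,s2}.
Split {s3,s7,s10} by δ(·,b) → {s3,s10} and {s7}.
Stable partition: {s3,s10} | {s8} | {s0} | {s1,s2} | {s7} — 5 equivalence classes.
s2 and s8 end up in different blocks, so they are distinguishable. For instance, the string 'ε' is accepted from only s2.

Yes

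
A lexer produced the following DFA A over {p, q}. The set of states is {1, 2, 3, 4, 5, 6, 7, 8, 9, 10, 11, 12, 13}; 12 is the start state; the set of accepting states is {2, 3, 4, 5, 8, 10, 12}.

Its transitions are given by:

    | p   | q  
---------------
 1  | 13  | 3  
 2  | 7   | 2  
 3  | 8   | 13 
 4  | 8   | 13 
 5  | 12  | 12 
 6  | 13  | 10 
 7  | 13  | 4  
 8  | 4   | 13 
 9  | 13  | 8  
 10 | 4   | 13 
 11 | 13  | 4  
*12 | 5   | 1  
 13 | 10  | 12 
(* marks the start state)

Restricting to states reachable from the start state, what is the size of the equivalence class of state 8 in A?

States {2,6,7,9,11} cannot be reached from the start state, so discard them.
Start with accepting vs non-accepting: {3,4,5,8,10,12} | {1,13}.
Refine {3,4,5,8,10,12} on symbol q: members go to different blocks, giving {3,4,8,10,12} and {5}.
On input p, block {3,4,8,10,12} splits into {3,4,8,10} and {12}.
On input p, block {1,13} splits into {1} and {13}.
The partition is now stable with 5 blocks: {3,4,8,10} | {1} | {5} | {12} | {13}.
State 8 belongs to the block {3,4,8,10}, which has 4 states.

4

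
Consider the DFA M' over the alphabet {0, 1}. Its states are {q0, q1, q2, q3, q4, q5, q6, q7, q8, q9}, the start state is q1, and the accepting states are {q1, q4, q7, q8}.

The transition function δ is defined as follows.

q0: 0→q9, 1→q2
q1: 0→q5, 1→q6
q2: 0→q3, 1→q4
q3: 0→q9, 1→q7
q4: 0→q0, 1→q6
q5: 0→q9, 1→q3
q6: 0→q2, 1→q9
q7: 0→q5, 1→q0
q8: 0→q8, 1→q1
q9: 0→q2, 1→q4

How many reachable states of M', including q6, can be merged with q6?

3

States {q8} cannot be reached from the start state, so discard them.
Start with accepting vs non-accepting: {q1,q4,q7} | {q0,q2,q3,q5,q6,q9}.
Refine {q0,q2,q3,q5,q6,q9} on symbol 1: members go to different blocks, giving {q0,q5,q6} and {q2,q3,q9}.
The partition is now stable with 3 blocks: {q1,q4,q7} | {q0,q5,q6} | {q2,q3,q9}.
The equivalence class containing q6 is {q0,q5,q6}, of size 3.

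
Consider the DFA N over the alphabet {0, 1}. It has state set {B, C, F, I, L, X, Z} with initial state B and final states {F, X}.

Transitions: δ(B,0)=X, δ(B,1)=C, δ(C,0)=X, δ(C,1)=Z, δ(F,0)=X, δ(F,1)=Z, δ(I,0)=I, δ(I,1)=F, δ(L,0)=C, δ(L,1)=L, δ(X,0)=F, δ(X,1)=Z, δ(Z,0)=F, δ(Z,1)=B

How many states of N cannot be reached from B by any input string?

2

BFS from B reaches {B, C, F, X, Z}; the 2 state(s) I, L are never visited.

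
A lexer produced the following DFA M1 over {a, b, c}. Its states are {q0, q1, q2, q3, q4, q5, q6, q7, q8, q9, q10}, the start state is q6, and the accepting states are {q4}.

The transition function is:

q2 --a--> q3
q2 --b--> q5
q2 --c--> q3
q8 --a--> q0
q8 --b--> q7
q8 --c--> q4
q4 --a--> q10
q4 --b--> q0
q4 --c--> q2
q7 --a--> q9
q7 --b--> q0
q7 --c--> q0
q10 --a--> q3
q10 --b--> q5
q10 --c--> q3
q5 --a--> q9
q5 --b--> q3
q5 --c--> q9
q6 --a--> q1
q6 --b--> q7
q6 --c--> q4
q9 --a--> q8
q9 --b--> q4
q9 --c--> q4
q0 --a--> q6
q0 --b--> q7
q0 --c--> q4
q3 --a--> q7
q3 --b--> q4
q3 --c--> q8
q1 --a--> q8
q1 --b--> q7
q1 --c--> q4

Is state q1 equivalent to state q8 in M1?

Every state is reachable, so we keep all 11.
Start with accepting vs non-accepting: {q4} | {q0,q1,q2,q3,q5,q6,q7,q8,q9,q10}.
On input b, block {q0,q1,q2,q3,q5,q6,q7,q8,q9,q10} splits into {q0,q1,q2,q5,q6,q7,q8,q10} and {q3,q9}.
On input a, block {q0,q1,q2,q5,q6,q7,q8,q10} splits into {q0,q1,q6,q8} and {q2,q5,q7,q10}.
Refine {q3,q9} on symbol a: members go to different blocks, giving {q3} and {q9}.
Split {q2,q5,q7,q10} by δ(·,a) → {q2,q10} and {q5,q7}.
On input b, block {q5,q7} splits into {q5} and {q7}.
No further refinement is possible. Final partition (7 blocks): {q4} | {q0,q1,q6,q8} | {q3} | {q2,q10} | {q9} | {q5} | {q7}.
q1 and q8 lie in the same block of the stable partition, so they are equivalent — no string distinguishes them.

Yes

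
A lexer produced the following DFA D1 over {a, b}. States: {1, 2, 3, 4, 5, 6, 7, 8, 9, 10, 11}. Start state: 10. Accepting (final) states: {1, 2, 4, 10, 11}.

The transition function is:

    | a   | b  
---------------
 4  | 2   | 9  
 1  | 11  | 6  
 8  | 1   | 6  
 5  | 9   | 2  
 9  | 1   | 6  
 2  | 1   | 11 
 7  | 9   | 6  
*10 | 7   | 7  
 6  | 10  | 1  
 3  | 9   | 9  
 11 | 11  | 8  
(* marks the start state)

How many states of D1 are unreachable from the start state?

Starting at 10 and following transitions, the reachable set is {1, 6, 7, 8, 9, 10, 11}. That leaves 2, 3, 4, 5 unreachable — 4 in total.

4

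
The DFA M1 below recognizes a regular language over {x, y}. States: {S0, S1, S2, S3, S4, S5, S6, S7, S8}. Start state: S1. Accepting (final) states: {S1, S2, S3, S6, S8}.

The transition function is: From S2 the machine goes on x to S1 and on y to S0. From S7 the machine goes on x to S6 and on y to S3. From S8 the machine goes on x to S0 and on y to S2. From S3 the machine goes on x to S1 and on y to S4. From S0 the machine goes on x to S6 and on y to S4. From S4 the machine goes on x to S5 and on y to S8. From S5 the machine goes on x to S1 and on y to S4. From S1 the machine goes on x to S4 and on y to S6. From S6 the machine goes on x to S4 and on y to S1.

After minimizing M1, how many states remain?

5

Reachable states from the start: {S0,S1,S2,S4,S5,S6,S8}. Unreachable: {S3,S7} — drop them.
Initial partition by acceptance: {S1,S2,S6,S8} | {S0,S4,S5}.
Refine {S1,S2,S6,S8} on symbol x: members go to different blocks, giving {S1,S6,S8} and {S2}.
On input y, block {S1,S6,S8} splits into {S1,S6} and {S8}.
On input x, block {S0,S4,S5} splits into {S0,S5} and {S4}.
Stable partition: {S1,S6} | {S0,S5} | {S2} | {S8} | {S4} — 5 equivalence classes.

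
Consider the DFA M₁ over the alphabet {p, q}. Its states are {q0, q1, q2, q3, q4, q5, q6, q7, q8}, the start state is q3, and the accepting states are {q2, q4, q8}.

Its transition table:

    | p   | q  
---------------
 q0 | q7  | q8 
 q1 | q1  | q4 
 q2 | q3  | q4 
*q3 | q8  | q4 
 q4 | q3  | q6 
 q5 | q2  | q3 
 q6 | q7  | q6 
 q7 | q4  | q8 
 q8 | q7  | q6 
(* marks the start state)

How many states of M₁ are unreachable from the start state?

No path from q3 leads to q0, q1, q2, q5; the other 5 states are all reachable.

4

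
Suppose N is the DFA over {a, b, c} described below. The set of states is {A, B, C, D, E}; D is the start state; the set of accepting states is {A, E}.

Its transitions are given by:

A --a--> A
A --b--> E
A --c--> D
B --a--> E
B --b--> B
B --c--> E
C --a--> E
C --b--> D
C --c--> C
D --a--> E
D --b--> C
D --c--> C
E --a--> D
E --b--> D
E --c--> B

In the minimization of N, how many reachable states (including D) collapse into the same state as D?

2

States {A} cannot be reached from the start state, so discard them.
Initial partition by acceptance: {E} | {B,C,D}.
On input c, block {B,C,D} splits into {C,D} and {B}.
Stable partition: {E} | {C,D} | {B} — 3 equivalence classes.
The equivalence class containing D is {C,D}, of size 2.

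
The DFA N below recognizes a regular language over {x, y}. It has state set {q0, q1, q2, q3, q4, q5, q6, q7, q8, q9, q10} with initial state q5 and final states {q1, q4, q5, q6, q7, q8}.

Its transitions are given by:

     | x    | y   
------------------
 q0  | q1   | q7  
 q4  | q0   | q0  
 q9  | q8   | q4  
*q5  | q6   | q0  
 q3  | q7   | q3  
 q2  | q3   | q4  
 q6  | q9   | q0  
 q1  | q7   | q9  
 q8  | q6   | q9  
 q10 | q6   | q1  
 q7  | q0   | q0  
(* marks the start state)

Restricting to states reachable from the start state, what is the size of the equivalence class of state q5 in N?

First remove the unreachable states {q2,q3,q10}; 8 states remain.
Start with accepting vs non-accepting: {q1,q4,q5,q6,q7,q8} | {q0,q9}.
Split {q1,q4,q5,q6,q7,q8} by δ(·,x) → {q1,q5,q8} and {q4,q6,q7}.
No further refinement is possible. Final partition (3 blocks): {q1,q5,q8} | {q0,q9} | {q4,q6,q7}.
State q5 belongs to the block {q1,q5,q8}, which has 3 states.

3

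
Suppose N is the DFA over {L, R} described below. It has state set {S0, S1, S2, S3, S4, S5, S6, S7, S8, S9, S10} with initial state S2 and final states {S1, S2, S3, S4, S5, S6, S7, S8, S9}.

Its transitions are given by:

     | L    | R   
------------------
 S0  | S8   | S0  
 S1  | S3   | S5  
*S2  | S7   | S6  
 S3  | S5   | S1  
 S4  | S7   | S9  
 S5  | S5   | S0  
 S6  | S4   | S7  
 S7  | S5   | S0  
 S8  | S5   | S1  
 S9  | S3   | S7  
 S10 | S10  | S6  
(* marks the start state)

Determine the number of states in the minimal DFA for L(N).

4

States {S10} cannot be reached from the start state, so discard them.
Start with accepting vs non-accepting: {S1,S2,S3,S4,S5,S6,S7,S8,S9} | {S0}.
On input R, block {S1,S2,S3,S4,S5,S6,S7,S8,S9} splits into {S1,S2,S3,S4,S6,S8,S9} and {S5,S7}.
On input L, block {S1,S2,S3,S4,S6,S8,S9} splits into {S2,S3,S4,S8} and {S1,S6,S9}.
Stable partition: {S2,S3,S4,S8} | {S0} | {S5,S7} | {S1,S6,S9} — 4 equivalence classes.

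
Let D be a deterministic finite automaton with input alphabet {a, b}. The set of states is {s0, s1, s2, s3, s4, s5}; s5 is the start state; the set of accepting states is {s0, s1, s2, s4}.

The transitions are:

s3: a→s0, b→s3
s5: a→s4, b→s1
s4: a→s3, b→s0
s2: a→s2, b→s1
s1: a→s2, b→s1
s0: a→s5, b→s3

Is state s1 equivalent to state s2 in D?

Yes

All states are reachable from the start state.
P0 = {s0,s1,s2,s4} | {s3,s5}.
On input a, block {s0,s1,s2,s4} splits into {s0,s4} and {s1,s2}.
On input b, block {s0,s4} splits into {s0} and {s4}.
Refine {s3,s5} on symbol a: members go to different blocks, giving {s3} and {s5}.
The partition is now stable with 5 blocks: {s0} | {s3} | {s1,s2} | {s4} | {s5}.
s1 and s2 lie in the same block of the stable partition, so they are equivalent — no string distinguishes them.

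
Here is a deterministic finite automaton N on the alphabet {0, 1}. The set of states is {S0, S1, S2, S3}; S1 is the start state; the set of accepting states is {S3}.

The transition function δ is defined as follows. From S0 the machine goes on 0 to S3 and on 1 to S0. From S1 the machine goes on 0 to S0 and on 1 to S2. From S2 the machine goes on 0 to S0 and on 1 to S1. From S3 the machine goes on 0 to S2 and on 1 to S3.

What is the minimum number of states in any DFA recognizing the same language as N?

3

Start with accepting vs non-accepting: {S3} | {S0,S1,S2}.
Refine {S0,S1,S2} on symbol 0: members go to different blocks, giving {S1,S2} and {S0}.
Stable partition: {S3} | {S1,S2} | {S0} — 3 equivalence classes.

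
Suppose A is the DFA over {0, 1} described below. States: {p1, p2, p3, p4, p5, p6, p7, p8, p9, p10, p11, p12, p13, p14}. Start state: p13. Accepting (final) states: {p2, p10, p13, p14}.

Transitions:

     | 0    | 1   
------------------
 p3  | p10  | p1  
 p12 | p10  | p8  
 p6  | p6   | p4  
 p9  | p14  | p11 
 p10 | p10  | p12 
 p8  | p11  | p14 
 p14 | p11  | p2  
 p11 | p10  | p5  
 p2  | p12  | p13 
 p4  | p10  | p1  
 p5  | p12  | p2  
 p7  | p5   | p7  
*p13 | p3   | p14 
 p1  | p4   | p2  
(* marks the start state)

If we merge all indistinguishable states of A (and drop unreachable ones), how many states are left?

4

First remove the unreachable states {p6,p7,p9}; 11 states remain.
Start with accepting vs non-accepting: {p2,p10,p13,p14} | {p1,p3,p4,p5,p8,p11,p12}.
Split {p2,p10,p13,p14} by δ(·,0) → {p2,p13,p14} and {p10}.
Split {p1,p3,p4,p5,p8,p11,p12} by δ(·,0) → {p3,p4,p11,p12} and {p1,p5,p8}.
Stable partition: {p2,p13,p14} | {p3,p4,p11,p12} | {p10} | {p1,p5,p8} — 4 equivalence classes.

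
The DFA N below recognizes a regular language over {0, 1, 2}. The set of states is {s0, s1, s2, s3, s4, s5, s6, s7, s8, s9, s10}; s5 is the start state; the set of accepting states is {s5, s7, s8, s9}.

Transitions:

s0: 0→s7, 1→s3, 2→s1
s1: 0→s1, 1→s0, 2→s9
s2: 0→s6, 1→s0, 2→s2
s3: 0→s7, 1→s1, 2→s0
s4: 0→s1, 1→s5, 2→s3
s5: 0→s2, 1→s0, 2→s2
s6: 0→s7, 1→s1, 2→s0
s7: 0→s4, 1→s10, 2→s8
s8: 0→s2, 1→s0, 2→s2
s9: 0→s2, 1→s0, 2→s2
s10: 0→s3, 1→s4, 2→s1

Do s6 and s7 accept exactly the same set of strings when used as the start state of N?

No

Every state is reachable, so we keep all 11.
P0 = {s5,s7,s8,s9} | {s0,s1,s2,s3,s4,s6,s10}.
Refine {s5,s7,s8,s9} on symbol 2: members go to different blocks, giving {s5,s8,s9} and {s7}.
Split {s0,s1,s2,s3,s4,s6,s10} by δ(·,0) → {s1,s2,s4,s10} and {s0,s3,s6}.
Split {s1,s2,s4,s10} by δ(·,0) → {s1,s4} and {s2,s10}.
On input 1, block {s1,s4} splits into {s1} and {s4}.
Split {s0,s3,s6} by δ(·,1) → {s3,s6} and {s0}.
Split {s2,s10} by δ(·,1) → {s2} and {s10}.
The partition is now stable with 8 blocks: {s5,s8,s9} | {s1} | {s7} | {s3,s6} | {s2} | {s4} | {s0} | {s10}.
s6 and s7 end up in different blocks, so they are distinguishable. For instance, the string 'ε' is accepted from only s7.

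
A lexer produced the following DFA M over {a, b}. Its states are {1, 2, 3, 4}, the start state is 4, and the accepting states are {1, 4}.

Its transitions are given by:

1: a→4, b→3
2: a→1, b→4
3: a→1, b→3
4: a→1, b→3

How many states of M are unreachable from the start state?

No path from 4 leads to 2; the other 3 states are all reachable.

1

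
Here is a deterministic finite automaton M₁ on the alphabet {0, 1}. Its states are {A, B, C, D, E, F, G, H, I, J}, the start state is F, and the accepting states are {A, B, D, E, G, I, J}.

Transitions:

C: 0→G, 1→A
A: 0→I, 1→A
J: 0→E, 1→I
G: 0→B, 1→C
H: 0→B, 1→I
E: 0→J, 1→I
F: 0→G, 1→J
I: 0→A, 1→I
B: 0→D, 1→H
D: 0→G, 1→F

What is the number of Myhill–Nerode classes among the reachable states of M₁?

Start with accepting vs non-accepting: {A,B,D,E,G,I,J} | {C,F,H}.
Refine {A,B,D,E,G,I,J} on symbol 1: members go to different blocks, giving {A,E,I,J} and {B,D,G}.
Stable partition: {A,E,I,J} | {C,F,H} | {B,D,G} — 3 equivalence classes.

3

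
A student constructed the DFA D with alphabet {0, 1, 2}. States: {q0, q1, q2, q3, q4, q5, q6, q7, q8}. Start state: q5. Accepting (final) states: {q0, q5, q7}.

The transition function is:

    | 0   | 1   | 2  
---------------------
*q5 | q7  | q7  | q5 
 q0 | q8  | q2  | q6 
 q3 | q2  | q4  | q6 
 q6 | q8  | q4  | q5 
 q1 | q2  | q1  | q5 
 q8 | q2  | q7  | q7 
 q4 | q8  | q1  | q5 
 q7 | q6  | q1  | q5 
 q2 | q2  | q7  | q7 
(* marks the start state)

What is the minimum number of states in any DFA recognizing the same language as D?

Reachable states from the start: {q1,q2,q4,q5,q6,q7,q8}. Unreachable: {q0,q3} — drop them.
Start with accepting vs non-accepting: {q5,q7} | {q1,q2,q4,q6,q8}.
Split {q5,q7} by δ(·,0) → {q5} and {q7}.
On input 1, block {q1,q2,q4,q6,q8} splits into {q1,q4,q6} and {q2,q8}.
The partition is now stable with 4 blocks: {q5} | {q1,q4,q6} | {q7} | {q2,q8}.

4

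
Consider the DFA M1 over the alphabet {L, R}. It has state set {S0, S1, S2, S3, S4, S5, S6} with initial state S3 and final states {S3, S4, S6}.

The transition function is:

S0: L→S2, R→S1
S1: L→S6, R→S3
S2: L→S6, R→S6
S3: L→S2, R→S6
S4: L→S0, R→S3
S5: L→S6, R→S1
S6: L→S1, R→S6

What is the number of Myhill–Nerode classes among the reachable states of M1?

States {S0,S4,S5} cannot be reached from the start state, so discard them.
P0 = {S3,S6} | {S1,S2}.
No further refinement is possible. Final partition (2 blocks): {S3,S6} | {S1,S2}.

2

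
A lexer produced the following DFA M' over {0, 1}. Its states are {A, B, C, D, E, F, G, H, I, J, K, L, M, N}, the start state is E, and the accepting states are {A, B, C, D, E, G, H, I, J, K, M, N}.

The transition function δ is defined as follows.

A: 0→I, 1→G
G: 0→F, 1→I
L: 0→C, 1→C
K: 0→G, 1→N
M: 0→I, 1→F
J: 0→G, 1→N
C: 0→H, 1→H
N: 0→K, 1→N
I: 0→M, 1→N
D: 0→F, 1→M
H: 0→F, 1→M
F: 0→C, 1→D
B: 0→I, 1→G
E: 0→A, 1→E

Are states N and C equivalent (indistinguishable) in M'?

Reachable states from the start: {A,C,D,E,F,G,H,I,K,M,N}. Unreachable: {B,J,L} — drop them.
Start with accepting vs non-accepting: {A,C,D,E,G,H,I,K,M,N} | {F}.
Refine {A,C,D,E,G,H,I,K,M,N} on symbol 0: members go to different blocks, giving {A,C,E,I,K,M,N} and {D,G,H}.
On input 0, block {A,C,E,I,K,M,N} splits into {A,E,I,M,N} and {C,K}.
Refine {A,E,I,M,N} on symbol 0: members go to different blocks, giving {A,E,I,M} and {N}.
Refine {A,E,I,M} on symbol 1: members go to different blocks, giving {A} and {E} and {I} and {M}.
Refine {D,G,H} on symbol 1: members go to different blocks, giving {D,H} and {G}.
Refine {C,K} on symbol 0: members go to different blocks, giving {C} and {K}.
Stable partition: {A} | {F} | {D,H} | {C} | {N} | {E} | {I} | {M} | {G} | {K} — 10 equivalence classes.
N and C end up in different blocks, so they are distinguishable. For instance, the string '00' is accepted from only N.

No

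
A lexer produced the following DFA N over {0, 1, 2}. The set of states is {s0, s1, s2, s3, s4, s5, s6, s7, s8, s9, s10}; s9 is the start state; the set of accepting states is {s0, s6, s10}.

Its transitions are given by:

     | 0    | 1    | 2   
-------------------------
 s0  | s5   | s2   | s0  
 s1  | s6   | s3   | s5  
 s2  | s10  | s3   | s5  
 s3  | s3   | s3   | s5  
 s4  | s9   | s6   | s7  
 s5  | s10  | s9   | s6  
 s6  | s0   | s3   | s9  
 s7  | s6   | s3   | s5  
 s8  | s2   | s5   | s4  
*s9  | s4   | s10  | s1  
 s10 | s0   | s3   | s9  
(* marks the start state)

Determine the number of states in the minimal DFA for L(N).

6

Reachable states from the start: {s0,s1,s2,s3,s4,s5,s6,s7,s9,s10}. Unreachable: {s8} — drop them.
Initial partition by acceptance: {s0,s6,s10} | {s1,s2,s3,s4,s5,s7,s9}.
Refine {s0,s6,s10} on symbol 0: members go to different blocks, giving {s6,s10} and {s0}.
Refine {s1,s2,s3,s4,s5,s7,s9} on symbol 0: members go to different blocks, giving {s1,s2,s5,s7} and {s3,s4,s9}.
Split {s1,s2,s5,s7} by δ(·,2) → {s1,s2,s7} and {s5}.
Split {s3,s4,s9} by δ(·,1) → {s4,s9} and {s3}.
The partition is now stable with 6 blocks: {s6,s10} | {s1,s2,s7} | {s0} | {s4,s9} | {s5} | {s3}.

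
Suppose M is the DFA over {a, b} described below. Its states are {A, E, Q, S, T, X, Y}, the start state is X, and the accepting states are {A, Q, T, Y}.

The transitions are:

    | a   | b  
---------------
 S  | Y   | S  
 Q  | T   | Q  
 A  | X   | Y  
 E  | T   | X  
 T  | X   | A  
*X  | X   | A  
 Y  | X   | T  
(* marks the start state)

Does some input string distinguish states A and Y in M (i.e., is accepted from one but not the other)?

No

Reachable states from the start: {A,T,X,Y}. Unreachable: {E,Q,S} — drop them.
Initial partition by acceptance: {A,T,Y} | {X}.
No further refinement is possible. Final partition (2 blocks): {A,T,Y} | {X}.
A and Y lie in the same block of the stable partition, so they are equivalent — no string distinguishes them.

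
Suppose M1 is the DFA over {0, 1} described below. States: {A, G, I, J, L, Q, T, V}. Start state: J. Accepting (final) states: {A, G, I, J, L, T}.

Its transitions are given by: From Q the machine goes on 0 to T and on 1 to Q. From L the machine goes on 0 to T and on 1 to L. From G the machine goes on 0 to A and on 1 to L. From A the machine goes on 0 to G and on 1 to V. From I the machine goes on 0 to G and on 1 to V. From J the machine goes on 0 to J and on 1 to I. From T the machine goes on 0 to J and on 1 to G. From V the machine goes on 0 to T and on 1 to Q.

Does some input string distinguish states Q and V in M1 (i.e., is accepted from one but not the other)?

No

Every state is reachable, so we keep all 8.
P0 = {A,G,I,J,L,T} | {Q,V}.
Split {A,G,I,J,L,T} by δ(·,1) → {G,J,L,T} and {A,I}.
Split {G,J,L,T} by δ(·,0) → {J,L,T} and {G}.
On input 1, block {J,L,T} splits into {J} and {T} and {L}.
The partition is now stable with 6 blocks: {J} | {Q,V} | {A,I} | {G} | {T} | {L}.
Q and V lie in the same block of the stable partition, so they are equivalent — no string distinguishes them.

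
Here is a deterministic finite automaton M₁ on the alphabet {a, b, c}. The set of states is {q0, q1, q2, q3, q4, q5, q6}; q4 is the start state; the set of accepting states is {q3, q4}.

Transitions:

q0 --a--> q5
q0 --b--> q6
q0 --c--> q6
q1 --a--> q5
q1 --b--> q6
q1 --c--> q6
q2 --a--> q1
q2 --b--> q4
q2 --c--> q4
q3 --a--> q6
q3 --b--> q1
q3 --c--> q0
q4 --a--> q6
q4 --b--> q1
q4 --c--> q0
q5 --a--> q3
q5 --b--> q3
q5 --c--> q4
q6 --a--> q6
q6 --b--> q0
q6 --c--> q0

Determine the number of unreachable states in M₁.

No path from q4 leads to q2; the other 6 states are all reachable.

1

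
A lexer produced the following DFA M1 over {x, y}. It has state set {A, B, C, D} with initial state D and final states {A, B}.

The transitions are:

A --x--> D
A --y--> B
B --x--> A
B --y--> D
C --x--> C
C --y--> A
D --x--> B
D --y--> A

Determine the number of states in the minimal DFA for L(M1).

First remove the unreachable states {C}; 3 states remain.
Start with accepting vs non-accepting: {A,B} | {D}.
Split {A,B} by δ(·,x) → {A} and {B}.
No further refinement is possible. Final partition (3 blocks): {A} | {D} | {B}.

3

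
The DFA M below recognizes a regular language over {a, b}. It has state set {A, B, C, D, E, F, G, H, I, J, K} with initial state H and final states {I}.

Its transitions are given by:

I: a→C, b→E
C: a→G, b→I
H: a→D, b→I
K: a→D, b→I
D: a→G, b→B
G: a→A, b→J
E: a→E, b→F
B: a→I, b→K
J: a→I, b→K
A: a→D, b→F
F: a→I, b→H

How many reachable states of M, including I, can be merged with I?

P0 = {I} | {A,B,C,D,E,F,G,H,J,K}.
Split {A,B,C,D,E,F,G,H,J,K} by δ(·,a) → {A,C,D,E,G,H,K} and {B,F,J}.
On input b, block {A,C,D,E,G,H,K} splits into {A,D,E,G} and {C,H,K}.
Stable partition: {I} | {A,D,E,G} | {B,F,J} | {C,H,K} — 4 equivalence classes.
State I belongs to the block {I}, which has 1 states.

1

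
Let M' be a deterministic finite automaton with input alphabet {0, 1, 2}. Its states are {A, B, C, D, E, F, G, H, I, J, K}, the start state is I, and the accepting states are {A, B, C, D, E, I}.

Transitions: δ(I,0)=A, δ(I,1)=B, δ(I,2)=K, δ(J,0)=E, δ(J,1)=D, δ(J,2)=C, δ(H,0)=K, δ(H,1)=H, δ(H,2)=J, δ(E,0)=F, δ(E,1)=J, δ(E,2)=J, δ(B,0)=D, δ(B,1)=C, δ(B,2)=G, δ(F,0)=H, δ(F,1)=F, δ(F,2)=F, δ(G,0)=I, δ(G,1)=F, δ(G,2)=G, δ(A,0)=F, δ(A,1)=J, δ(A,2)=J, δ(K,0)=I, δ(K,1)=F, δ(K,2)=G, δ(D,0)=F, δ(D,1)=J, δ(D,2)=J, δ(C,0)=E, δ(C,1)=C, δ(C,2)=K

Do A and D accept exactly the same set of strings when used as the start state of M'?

All states are reachable from the start state.
Start with accepting vs non-accepting: {A,B,C,D,E,I} | {F,G,H,J,K}.
Refine {A,B,C,D,E,I} on symbol 0: members go to different blocks, giving {A,D,E} and {B,C,I}.
Refine {F,G,H,J,K} on symbol 0: members go to different blocks, giving {F,H} and {G,K} and {J}.
Split {F,H} by δ(·,0) → {F} and {H}.
The partition is now stable with 6 blocks: {A,D,E} | {F} | {B,C,I} | {G,K} | {J} | {H}.
A and D lie in the same block of the stable partition, so they are equivalent — no string distinguishes them.

Yes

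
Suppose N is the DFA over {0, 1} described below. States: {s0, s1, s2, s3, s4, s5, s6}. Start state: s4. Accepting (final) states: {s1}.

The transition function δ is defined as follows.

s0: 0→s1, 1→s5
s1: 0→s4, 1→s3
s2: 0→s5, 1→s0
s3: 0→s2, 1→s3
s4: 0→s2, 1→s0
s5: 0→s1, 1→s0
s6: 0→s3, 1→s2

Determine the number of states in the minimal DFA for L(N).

States {s6} cannot be reached from the start state, so discard them.
Start with accepting vs non-accepting: {s1} | {s0,s2,s3,s4,s5}.
Split {s0,s2,s3,s4,s5} by δ(·,0) → {s2,s3,s4} and {s0,s5}.
On input 0, block {s2,s3,s4} splits into {s3,s4} and {s2}.
On input 1, block {s3,s4} splits into {s3} and {s4}.
Stable partition: {s1} | {s3} | {s0,s5} | {s2} | {s4} — 5 equivalence classes.

5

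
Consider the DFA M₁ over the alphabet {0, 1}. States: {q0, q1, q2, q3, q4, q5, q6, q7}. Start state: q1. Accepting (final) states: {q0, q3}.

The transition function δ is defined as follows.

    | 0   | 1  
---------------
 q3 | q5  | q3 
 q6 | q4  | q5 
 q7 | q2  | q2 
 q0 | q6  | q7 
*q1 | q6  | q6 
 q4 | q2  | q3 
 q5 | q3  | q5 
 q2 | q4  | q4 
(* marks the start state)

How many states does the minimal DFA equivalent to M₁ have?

6

Reachable states from the start: {q1,q2,q3,q4,q5,q6}. Unreachable: {q0,q7} — drop them.
P0 = {q3} | {q1,q2,q4,q5,q6}.
On input 0, block {q1,q2,q4,q5,q6} splits into {q1,q2,q4,q6} and {q5}.
Split {q1,q2,q4,q6} by δ(·,1) → {q1,q2} and {q4} and {q6}.
Refine {q1,q2} on symbol 0: members go to different blocks, giving {q1} and {q2}.
The partition is now stable with 6 blocks: {q3} | {q1} | {q5} | {q4} | {q6} | {q2}.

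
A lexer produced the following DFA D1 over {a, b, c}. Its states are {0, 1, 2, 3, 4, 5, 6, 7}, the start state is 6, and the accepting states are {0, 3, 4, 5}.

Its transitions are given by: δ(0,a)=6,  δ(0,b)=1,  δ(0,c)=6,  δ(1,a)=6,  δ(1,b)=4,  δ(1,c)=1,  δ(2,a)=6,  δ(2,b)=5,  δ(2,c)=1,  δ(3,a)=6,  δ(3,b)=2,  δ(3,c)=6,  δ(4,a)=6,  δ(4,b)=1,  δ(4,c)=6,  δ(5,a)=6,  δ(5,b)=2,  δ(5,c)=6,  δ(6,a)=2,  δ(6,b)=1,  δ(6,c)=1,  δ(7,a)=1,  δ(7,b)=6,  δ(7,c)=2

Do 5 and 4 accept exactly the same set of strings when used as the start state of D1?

Yes

First remove the unreachable states {0,3,7}; 5 states remain.
Initial partition by acceptance: {4,5} | {1,2,6}.
On input b, block {1,2,6} splits into {1,2} and {6}.
No further refinement is possible. Final partition (3 blocks): {4,5} | {1,2} | {6}.
5 and 4 lie in the same block of the stable partition, so they are equivalent — no string distinguishes them.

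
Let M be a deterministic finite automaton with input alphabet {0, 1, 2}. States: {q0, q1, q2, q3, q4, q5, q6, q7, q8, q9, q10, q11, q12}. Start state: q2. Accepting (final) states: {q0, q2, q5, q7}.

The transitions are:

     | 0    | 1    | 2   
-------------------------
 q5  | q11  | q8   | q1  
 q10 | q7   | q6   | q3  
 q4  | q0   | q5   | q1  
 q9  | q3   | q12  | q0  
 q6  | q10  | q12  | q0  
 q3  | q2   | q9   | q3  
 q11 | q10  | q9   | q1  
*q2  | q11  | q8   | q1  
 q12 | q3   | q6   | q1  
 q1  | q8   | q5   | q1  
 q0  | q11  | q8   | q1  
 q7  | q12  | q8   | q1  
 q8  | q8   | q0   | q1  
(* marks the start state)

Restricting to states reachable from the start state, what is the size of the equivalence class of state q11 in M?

2

States {q4} cannot be reached from the start state, so discard them.
P0 = {q0,q2,q5,q7} | {q1,q3,q6,q8,q9,q10,q11,q12}.
Refine {q1,q3,q6,q8,q9,q10,q11,q12} on symbol 0: members go to different blocks, giving {q1,q6,q8,q9,q11,q12} and {q3,q10}.
Split {q1,q6,q8,q9,q11,q12} by δ(·,0) → {q6,q9,q11,q12} and {q1,q8}.
Split {q6,q9,q11,q12} by δ(·,2) → {q6,q9} and {q11,q12}.
No further refinement is possible. Final partition (5 blocks): {q0,q2,q5,q7} | {q6,q9} | {q3,q10} | {q1,q8} | {q11,q12}.
The equivalence class containing q11 is {q11,q12}, of size 2.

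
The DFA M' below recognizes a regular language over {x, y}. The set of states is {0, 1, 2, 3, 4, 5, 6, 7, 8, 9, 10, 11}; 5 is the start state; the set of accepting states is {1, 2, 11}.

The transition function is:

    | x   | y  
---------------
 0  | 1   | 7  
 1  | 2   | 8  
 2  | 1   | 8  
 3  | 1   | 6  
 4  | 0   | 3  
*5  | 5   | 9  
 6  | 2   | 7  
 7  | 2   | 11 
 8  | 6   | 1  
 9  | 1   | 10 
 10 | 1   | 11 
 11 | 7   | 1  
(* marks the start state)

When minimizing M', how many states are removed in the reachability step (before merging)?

3

No path from 5 leads to 0, 3, 4; the other 9 states are all reachable.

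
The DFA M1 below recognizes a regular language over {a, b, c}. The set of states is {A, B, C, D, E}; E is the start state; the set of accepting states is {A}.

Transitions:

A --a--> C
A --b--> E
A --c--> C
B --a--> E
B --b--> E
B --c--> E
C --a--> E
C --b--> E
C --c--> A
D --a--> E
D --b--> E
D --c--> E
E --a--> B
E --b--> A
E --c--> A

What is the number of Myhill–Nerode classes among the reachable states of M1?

4

Reachable states from the start: {A,B,C,E}. Unreachable: {D} — drop them.
Start with accepting vs non-accepting: {A} | {B,C,E}.
Refine {B,C,E} on symbol b: members go to different blocks, giving {B,C} and {E}.
Split {B,C} by δ(·,c) → {B} and {C}.
The partition is now stable with 4 blocks: {A} | {B} | {E} | {C}.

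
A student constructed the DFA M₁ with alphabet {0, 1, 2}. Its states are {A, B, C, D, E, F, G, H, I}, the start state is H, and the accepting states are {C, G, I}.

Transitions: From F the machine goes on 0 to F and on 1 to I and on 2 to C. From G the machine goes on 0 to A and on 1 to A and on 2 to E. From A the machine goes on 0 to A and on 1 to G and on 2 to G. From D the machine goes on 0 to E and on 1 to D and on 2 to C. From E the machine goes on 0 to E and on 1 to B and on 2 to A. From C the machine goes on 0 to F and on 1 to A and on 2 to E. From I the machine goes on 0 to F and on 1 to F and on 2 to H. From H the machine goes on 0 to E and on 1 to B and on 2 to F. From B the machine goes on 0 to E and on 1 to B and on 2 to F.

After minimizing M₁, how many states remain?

First remove the unreachable states {D}; 8 states remain.
Start with accepting vs non-accepting: {C,G,I} | {A,B,E,F,H}.
On input 1, block {A,B,E,F,H} splits into {B,E,H} and {A,F}.
No further refinement is possible. Final partition (3 blocks): {C,G,I} | {B,E,H} | {A,F}.

3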